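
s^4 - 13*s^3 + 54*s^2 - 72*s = s*(s - 6)*(s - 4)*(s - 3)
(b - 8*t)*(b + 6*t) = b^2 - 2*b*t - 48*t^2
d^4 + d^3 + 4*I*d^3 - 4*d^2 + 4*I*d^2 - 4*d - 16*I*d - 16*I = (d - 2)*(d + 1)*(d + 2)*(d + 4*I)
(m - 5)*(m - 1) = m^2 - 6*m + 5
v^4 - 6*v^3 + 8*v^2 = v^2*(v - 4)*(v - 2)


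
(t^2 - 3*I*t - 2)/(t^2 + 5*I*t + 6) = (t - 2*I)/(t + 6*I)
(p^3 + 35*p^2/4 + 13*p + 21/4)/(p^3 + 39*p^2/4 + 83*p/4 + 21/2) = (p + 1)/(p + 2)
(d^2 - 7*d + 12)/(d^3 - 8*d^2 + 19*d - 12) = 1/(d - 1)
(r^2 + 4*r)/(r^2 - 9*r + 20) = r*(r + 4)/(r^2 - 9*r + 20)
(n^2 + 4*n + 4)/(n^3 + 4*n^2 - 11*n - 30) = (n + 2)/(n^2 + 2*n - 15)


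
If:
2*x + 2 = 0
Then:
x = -1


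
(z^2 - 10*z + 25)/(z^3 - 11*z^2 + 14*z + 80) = (z - 5)/(z^2 - 6*z - 16)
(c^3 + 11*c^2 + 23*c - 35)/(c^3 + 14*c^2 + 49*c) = (c^2 + 4*c - 5)/(c*(c + 7))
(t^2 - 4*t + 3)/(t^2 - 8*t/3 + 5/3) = 3*(t - 3)/(3*t - 5)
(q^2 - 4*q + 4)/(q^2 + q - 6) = (q - 2)/(q + 3)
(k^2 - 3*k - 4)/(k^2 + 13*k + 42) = (k^2 - 3*k - 4)/(k^2 + 13*k + 42)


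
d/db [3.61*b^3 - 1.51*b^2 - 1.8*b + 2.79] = 10.83*b^2 - 3.02*b - 1.8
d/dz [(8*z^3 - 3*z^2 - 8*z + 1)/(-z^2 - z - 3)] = (-8*z^4 - 16*z^3 - 77*z^2 + 20*z + 25)/(z^4 + 2*z^3 + 7*z^2 + 6*z + 9)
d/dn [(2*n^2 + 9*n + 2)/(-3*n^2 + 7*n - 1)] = (41*n^2 + 8*n - 23)/(9*n^4 - 42*n^3 + 55*n^2 - 14*n + 1)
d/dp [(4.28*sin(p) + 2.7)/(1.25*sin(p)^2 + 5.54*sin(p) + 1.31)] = (-6.75*sin(p) + 2.675*cos(2*p) - 12.0262)*cos(p)/(1.25*sin(p)^2 + 5.54*sin(p) + 1.31)^2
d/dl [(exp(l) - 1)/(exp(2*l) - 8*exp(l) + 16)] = (-exp(l) - 2)*exp(l)/(exp(3*l) - 12*exp(2*l) + 48*exp(l) - 64)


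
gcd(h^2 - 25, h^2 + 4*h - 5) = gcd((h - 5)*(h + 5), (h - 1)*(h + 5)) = h + 5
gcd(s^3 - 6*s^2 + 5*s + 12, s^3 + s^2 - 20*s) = s - 4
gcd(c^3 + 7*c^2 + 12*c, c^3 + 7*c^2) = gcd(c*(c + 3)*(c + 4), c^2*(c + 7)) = c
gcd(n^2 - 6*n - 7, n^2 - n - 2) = n + 1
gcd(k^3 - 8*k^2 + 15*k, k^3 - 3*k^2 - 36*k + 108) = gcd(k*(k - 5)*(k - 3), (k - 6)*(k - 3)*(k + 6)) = k - 3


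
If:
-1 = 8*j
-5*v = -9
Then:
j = -1/8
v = 9/5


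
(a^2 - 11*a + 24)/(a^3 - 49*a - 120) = (a - 3)/(a^2 + 8*a + 15)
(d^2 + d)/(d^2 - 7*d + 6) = d*(d + 1)/(d^2 - 7*d + 6)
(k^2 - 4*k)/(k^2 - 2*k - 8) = k/(k + 2)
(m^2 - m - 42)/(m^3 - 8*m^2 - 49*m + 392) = (m + 6)/(m^2 - m - 56)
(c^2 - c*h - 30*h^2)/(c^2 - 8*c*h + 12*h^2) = (c + 5*h)/(c - 2*h)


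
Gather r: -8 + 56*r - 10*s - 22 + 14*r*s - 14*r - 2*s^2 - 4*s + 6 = r*(14*s + 42) - 2*s^2 - 14*s - 24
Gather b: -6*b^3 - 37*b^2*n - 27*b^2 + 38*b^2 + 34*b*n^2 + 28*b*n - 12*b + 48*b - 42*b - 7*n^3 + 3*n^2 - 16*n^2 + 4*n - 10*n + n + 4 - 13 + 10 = -6*b^3 + b^2*(11 - 37*n) + b*(34*n^2 + 28*n - 6) - 7*n^3 - 13*n^2 - 5*n + 1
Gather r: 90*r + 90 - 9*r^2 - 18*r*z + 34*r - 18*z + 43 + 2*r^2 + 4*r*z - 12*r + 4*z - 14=-7*r^2 + r*(112 - 14*z) - 14*z + 119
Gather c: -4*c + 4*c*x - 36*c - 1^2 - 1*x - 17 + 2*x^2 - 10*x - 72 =c*(4*x - 40) + 2*x^2 - 11*x - 90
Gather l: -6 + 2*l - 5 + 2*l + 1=4*l - 10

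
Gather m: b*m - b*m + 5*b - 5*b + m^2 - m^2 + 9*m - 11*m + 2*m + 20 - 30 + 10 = 0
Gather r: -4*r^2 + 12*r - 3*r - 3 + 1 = -4*r^2 + 9*r - 2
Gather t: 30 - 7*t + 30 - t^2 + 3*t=-t^2 - 4*t + 60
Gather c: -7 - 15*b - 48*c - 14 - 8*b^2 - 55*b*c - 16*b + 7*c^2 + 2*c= -8*b^2 - 31*b + 7*c^2 + c*(-55*b - 46) - 21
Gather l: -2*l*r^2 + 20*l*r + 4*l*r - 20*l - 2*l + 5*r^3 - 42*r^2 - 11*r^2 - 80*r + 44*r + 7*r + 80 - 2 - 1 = l*(-2*r^2 + 24*r - 22) + 5*r^3 - 53*r^2 - 29*r + 77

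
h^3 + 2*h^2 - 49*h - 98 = (h - 7)*(h + 2)*(h + 7)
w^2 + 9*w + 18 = (w + 3)*(w + 6)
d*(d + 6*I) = d^2 + 6*I*d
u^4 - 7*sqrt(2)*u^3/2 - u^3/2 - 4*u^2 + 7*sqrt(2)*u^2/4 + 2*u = u*(u - 1/2)*(u - 4*sqrt(2))*(u + sqrt(2)/2)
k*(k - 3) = k^2 - 3*k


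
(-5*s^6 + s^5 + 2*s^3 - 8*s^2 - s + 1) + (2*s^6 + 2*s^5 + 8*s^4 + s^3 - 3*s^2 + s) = -3*s^6 + 3*s^5 + 8*s^4 + 3*s^3 - 11*s^2 + 1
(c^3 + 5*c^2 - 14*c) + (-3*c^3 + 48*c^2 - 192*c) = -2*c^3 + 53*c^2 - 206*c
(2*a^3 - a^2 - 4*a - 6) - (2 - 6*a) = 2*a^3 - a^2 + 2*a - 8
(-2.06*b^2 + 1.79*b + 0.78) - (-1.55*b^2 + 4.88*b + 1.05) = -0.51*b^2 - 3.09*b - 0.27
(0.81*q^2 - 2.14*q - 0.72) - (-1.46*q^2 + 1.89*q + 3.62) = 2.27*q^2 - 4.03*q - 4.34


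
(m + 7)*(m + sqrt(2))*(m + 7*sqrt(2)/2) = m^3 + 9*sqrt(2)*m^2/2 + 7*m^2 + 7*m + 63*sqrt(2)*m/2 + 49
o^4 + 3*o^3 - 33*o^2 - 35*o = o*(o - 5)*(o + 1)*(o + 7)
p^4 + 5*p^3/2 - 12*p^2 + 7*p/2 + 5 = (p - 2)*(p - 1)*(p + 1/2)*(p + 5)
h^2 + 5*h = h*(h + 5)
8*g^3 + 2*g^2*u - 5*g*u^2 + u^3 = (-4*g + u)*(-2*g + u)*(g + u)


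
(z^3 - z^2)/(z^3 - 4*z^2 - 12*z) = z*(1 - z)/(-z^2 + 4*z + 12)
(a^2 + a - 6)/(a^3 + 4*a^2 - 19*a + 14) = (a + 3)/(a^2 + 6*a - 7)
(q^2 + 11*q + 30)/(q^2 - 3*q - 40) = (q + 6)/(q - 8)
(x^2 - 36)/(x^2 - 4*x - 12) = (x + 6)/(x + 2)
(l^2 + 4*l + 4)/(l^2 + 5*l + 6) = (l + 2)/(l + 3)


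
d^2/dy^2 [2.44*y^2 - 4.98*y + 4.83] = 4.88000000000000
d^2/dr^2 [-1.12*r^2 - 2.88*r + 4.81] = -2.24000000000000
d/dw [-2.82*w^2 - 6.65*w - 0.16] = -5.64*w - 6.65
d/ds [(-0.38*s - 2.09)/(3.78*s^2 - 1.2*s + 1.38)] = (1.4364*s^2 + 15.8004*s - 3.0324)/(14.2884*s^4 - 9.072*s^3 + 11.8728*s^2 - 3.312*s + 1.9044)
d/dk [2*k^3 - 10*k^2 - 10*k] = 6*k^2 - 20*k - 10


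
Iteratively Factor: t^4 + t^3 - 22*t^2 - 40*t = (t + 2)*(t^3 - t^2 - 20*t) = (t - 5)*(t + 2)*(t^2 + 4*t) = (t - 5)*(t + 2)*(t + 4)*(t)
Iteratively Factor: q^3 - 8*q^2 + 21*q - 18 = (q - 3)*(q^2 - 5*q + 6) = (q - 3)^2*(q - 2)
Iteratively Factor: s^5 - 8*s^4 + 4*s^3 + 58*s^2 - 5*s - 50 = (s + 2)*(s^4 - 10*s^3 + 24*s^2 + 10*s - 25) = (s + 1)*(s + 2)*(s^3 - 11*s^2 + 35*s - 25) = (s - 5)*(s + 1)*(s + 2)*(s^2 - 6*s + 5) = (s - 5)^2*(s + 1)*(s + 2)*(s - 1)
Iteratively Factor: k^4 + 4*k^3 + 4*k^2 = (k)*(k^3 + 4*k^2 + 4*k) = k^2*(k^2 + 4*k + 4) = k^2*(k + 2)*(k + 2)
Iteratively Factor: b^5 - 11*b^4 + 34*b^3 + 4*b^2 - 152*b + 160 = (b + 2)*(b^4 - 13*b^3 + 60*b^2 - 116*b + 80) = (b - 4)*(b + 2)*(b^3 - 9*b^2 + 24*b - 20) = (b - 4)*(b - 2)*(b + 2)*(b^2 - 7*b + 10) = (b - 5)*(b - 4)*(b - 2)*(b + 2)*(b - 2)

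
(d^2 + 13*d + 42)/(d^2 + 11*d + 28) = (d + 6)/(d + 4)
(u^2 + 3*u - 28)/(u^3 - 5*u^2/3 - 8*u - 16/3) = 3*(u + 7)/(3*u^2 + 7*u + 4)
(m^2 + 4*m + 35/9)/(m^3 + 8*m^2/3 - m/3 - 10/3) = (m + 7/3)/(m^2 + m - 2)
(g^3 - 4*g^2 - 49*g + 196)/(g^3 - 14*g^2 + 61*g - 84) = (g + 7)/(g - 3)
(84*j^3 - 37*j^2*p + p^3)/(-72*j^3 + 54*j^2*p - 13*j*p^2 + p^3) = (7*j + p)/(-6*j + p)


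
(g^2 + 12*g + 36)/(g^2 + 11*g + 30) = (g + 6)/(g + 5)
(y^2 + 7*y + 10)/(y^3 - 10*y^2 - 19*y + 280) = (y + 2)/(y^2 - 15*y + 56)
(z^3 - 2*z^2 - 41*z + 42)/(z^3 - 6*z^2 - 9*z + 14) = (z + 6)/(z + 2)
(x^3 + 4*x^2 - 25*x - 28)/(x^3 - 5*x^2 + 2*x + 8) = (x + 7)/(x - 2)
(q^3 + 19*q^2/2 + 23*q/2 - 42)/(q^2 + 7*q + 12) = (2*q^2 + 11*q - 21)/(2*(q + 3))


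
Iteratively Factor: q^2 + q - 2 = (q + 2)*(q - 1)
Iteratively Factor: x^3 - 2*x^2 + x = (x)*(x^2 - 2*x + 1) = x*(x - 1)*(x - 1)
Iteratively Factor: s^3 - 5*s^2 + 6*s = (s - 2)*(s^2 - 3*s) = s*(s - 2)*(s - 3)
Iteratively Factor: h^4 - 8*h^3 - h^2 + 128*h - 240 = (h - 3)*(h^3 - 5*h^2 - 16*h + 80) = (h - 3)*(h + 4)*(h^2 - 9*h + 20) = (h - 4)*(h - 3)*(h + 4)*(h - 5)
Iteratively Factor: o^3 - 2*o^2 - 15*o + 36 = (o - 3)*(o^2 + o - 12) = (o - 3)^2*(o + 4)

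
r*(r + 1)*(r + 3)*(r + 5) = r^4 + 9*r^3 + 23*r^2 + 15*r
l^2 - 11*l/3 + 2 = (l - 3)*(l - 2/3)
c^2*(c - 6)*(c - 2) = c^4 - 8*c^3 + 12*c^2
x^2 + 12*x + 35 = (x + 5)*(x + 7)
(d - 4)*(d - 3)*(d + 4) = d^3 - 3*d^2 - 16*d + 48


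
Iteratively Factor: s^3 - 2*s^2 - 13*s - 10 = (s - 5)*(s^2 + 3*s + 2) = (s - 5)*(s + 2)*(s + 1)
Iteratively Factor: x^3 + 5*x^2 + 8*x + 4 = (x + 2)*(x^2 + 3*x + 2) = (x + 1)*(x + 2)*(x + 2)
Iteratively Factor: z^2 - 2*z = (z - 2)*(z)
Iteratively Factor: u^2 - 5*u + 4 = (u - 1)*(u - 4)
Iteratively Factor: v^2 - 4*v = (v - 4)*(v)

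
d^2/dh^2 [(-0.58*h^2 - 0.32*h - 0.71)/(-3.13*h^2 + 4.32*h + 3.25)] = (21.955072*h^3 + 77.135094*h^2 - 38.070816*h + 44.212458)/(30.664297*h^6 - 126.967824*h^5 + 79.720161*h^4 + 183.049632*h^3 - 82.776525*h^2 - 136.89*h - 34.328125)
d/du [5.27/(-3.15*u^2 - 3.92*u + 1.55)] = (33.201*u + 20.6584)/(3.15*u^2 + 3.92*u - 1.55)^2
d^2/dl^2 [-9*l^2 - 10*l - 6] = -18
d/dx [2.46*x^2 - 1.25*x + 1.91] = 4.92*x - 1.25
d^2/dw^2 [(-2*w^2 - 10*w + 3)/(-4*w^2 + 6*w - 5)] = 4*(104*w^3 - 132*w^2 - 192*w + 151)/(64*w^6 - 288*w^5 + 672*w^4 - 936*w^3 + 840*w^2 - 450*w + 125)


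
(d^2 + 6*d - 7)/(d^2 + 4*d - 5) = (d + 7)/(d + 5)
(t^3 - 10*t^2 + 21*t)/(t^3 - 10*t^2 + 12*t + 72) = t*(t^2 - 10*t + 21)/(t^3 - 10*t^2 + 12*t + 72)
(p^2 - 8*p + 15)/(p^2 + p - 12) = (p - 5)/(p + 4)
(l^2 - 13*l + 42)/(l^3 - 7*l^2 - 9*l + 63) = (l - 6)/(l^2 - 9)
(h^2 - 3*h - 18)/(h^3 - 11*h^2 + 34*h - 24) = (h + 3)/(h^2 - 5*h + 4)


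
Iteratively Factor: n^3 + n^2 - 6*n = (n + 3)*(n^2 - 2*n) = n*(n + 3)*(n - 2)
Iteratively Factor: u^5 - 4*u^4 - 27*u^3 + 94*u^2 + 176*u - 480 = (u - 5)*(u^4 + u^3 - 22*u^2 - 16*u + 96) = (u - 5)*(u + 4)*(u^3 - 3*u^2 - 10*u + 24) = (u - 5)*(u + 3)*(u + 4)*(u^2 - 6*u + 8) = (u - 5)*(u - 4)*(u + 3)*(u + 4)*(u - 2)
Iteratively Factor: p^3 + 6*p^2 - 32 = (p + 4)*(p^2 + 2*p - 8) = (p - 2)*(p + 4)*(p + 4)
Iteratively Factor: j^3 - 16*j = (j)*(j^2 - 16) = j*(j + 4)*(j - 4)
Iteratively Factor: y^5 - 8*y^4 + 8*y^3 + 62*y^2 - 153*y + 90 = (y - 2)*(y^4 - 6*y^3 - 4*y^2 + 54*y - 45) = (y - 5)*(y - 2)*(y^3 - y^2 - 9*y + 9) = (y - 5)*(y - 2)*(y + 3)*(y^2 - 4*y + 3) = (y - 5)*(y - 2)*(y - 1)*(y + 3)*(y - 3)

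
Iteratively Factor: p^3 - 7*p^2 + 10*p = (p)*(p^2 - 7*p + 10) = p*(p - 2)*(p - 5)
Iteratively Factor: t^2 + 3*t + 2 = (t + 1)*(t + 2)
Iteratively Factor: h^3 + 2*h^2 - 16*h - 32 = (h + 4)*(h^2 - 2*h - 8) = (h + 2)*(h + 4)*(h - 4)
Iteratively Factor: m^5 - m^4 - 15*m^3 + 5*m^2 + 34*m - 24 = (m - 1)*(m^4 - 15*m^2 - 10*m + 24) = (m - 1)*(m + 3)*(m^3 - 3*m^2 - 6*m + 8) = (m - 1)^2*(m + 3)*(m^2 - 2*m - 8) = (m - 4)*(m - 1)^2*(m + 3)*(m + 2)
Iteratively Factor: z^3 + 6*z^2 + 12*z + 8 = (z + 2)*(z^2 + 4*z + 4) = (z + 2)^2*(z + 2)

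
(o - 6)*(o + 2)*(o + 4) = o^3 - 28*o - 48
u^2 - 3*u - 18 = (u - 6)*(u + 3)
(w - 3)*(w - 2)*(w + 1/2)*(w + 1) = w^4 - 7*w^3/2 - w^2 + 13*w/2 + 3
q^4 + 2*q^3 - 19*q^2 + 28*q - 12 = (q - 2)*(q - 1)^2*(q + 6)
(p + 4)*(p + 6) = p^2 + 10*p + 24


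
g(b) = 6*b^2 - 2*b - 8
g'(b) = 12*b - 2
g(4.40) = 99.36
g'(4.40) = 50.80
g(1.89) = 9.65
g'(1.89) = 20.68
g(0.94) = -4.58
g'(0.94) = 9.28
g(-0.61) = -4.55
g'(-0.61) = -9.32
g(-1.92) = 17.96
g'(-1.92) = -25.04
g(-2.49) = 34.18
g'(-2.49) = -31.88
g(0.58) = -7.14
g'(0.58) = 4.96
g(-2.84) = 46.07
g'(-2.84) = -36.08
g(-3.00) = 52.00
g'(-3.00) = -38.00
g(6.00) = 196.00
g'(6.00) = 70.00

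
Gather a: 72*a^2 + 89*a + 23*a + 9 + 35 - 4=72*a^2 + 112*a + 40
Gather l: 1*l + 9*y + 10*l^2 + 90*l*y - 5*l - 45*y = 10*l^2 + l*(90*y - 4) - 36*y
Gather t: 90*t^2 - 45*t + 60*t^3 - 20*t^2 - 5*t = 60*t^3 + 70*t^2 - 50*t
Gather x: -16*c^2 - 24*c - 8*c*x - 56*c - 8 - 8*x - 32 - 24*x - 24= -16*c^2 - 80*c + x*(-8*c - 32) - 64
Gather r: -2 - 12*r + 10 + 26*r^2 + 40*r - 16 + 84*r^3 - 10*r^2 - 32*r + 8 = 84*r^3 + 16*r^2 - 4*r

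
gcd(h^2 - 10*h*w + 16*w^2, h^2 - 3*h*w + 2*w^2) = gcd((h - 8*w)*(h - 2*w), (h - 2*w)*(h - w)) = -h + 2*w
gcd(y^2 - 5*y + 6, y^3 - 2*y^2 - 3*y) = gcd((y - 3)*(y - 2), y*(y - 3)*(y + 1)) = y - 3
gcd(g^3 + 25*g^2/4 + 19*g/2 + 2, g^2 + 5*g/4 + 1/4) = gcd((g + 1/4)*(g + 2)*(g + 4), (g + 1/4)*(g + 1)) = g + 1/4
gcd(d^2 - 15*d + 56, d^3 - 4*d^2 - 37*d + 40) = d - 8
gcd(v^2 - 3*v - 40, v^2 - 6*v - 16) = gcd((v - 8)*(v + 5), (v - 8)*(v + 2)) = v - 8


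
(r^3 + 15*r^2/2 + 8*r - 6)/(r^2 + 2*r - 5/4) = 2*(r^2 + 8*r + 12)/(2*r + 5)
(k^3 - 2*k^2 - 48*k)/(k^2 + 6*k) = k - 8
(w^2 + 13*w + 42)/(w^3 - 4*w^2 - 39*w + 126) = (w + 7)/(w^2 - 10*w + 21)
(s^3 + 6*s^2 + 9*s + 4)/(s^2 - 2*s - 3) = (s^2 + 5*s + 4)/(s - 3)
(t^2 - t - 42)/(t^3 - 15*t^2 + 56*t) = (t + 6)/(t*(t - 8))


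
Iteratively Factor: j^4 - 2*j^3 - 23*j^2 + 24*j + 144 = (j - 4)*(j^3 + 2*j^2 - 15*j - 36) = (j - 4)^2*(j^2 + 6*j + 9) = (j - 4)^2*(j + 3)*(j + 3)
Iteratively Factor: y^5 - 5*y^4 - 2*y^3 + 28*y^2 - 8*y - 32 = (y - 4)*(y^4 - y^3 - 6*y^2 + 4*y + 8) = (y - 4)*(y + 1)*(y^3 - 2*y^2 - 4*y + 8) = (y - 4)*(y + 1)*(y + 2)*(y^2 - 4*y + 4) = (y - 4)*(y - 2)*(y + 1)*(y + 2)*(y - 2)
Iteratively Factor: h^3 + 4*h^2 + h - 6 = (h - 1)*(h^2 + 5*h + 6) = (h - 1)*(h + 3)*(h + 2)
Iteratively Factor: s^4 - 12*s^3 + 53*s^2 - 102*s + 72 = (s - 4)*(s^3 - 8*s^2 + 21*s - 18) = (s - 4)*(s - 2)*(s^2 - 6*s + 9) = (s - 4)*(s - 3)*(s - 2)*(s - 3)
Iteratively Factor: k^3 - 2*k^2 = (k)*(k^2 - 2*k) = k*(k - 2)*(k)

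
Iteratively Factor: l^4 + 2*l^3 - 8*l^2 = (l - 2)*(l^3 + 4*l^2) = l*(l - 2)*(l^2 + 4*l) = l^2*(l - 2)*(l + 4)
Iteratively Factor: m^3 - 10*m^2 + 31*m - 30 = (m - 3)*(m^2 - 7*m + 10) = (m - 5)*(m - 3)*(m - 2)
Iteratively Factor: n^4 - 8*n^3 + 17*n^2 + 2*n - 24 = (n - 4)*(n^3 - 4*n^2 + n + 6) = (n - 4)*(n + 1)*(n^2 - 5*n + 6) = (n - 4)*(n - 3)*(n + 1)*(n - 2)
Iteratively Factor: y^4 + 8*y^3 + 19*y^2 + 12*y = (y)*(y^3 + 8*y^2 + 19*y + 12) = y*(y + 4)*(y^2 + 4*y + 3) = y*(y + 1)*(y + 4)*(y + 3)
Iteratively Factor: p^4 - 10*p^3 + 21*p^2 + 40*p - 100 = (p - 2)*(p^3 - 8*p^2 + 5*p + 50) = (p - 5)*(p - 2)*(p^2 - 3*p - 10) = (p - 5)*(p - 2)*(p + 2)*(p - 5)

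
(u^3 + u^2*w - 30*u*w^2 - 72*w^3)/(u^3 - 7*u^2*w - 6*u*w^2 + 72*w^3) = (u + 4*w)/(u - 4*w)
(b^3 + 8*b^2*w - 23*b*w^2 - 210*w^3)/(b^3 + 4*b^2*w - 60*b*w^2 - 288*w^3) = (-b^2 - 2*b*w + 35*w^2)/(-b^2 + 2*b*w + 48*w^2)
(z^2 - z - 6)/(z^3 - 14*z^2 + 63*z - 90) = (z + 2)/(z^2 - 11*z + 30)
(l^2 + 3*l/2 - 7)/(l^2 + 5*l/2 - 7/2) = (l - 2)/(l - 1)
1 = 1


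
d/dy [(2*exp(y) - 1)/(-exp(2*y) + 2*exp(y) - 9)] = 2*(exp(2*y) - exp(y) - 8)*exp(y)/(exp(4*y) - 4*exp(3*y) + 22*exp(2*y) - 36*exp(y) + 81)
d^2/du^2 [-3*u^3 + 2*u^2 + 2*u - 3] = 4 - 18*u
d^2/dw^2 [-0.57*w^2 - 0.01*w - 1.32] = -1.14000000000000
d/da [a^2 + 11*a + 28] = 2*a + 11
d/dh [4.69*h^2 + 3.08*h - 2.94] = 9.38*h + 3.08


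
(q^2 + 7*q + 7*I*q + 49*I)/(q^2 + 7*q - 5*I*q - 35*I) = (q + 7*I)/(q - 5*I)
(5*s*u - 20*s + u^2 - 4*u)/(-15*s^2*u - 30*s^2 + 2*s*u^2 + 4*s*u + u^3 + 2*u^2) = (4 - u)/(3*s*u + 6*s - u^2 - 2*u)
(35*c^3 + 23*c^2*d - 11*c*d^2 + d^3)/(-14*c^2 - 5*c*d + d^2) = (-5*c^2 - 4*c*d + d^2)/(2*c + d)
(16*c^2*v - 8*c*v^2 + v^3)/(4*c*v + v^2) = (16*c^2 - 8*c*v + v^2)/(4*c + v)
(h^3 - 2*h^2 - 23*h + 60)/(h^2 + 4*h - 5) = (h^2 - 7*h + 12)/(h - 1)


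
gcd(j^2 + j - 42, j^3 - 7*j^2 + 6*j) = j - 6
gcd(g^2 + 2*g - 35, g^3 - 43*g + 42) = g + 7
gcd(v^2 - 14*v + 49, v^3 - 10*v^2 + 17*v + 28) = v - 7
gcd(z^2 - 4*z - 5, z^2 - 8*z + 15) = z - 5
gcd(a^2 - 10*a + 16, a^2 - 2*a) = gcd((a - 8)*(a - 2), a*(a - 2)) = a - 2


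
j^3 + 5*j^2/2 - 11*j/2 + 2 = (j - 1)*(j - 1/2)*(j + 4)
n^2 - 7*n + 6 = (n - 6)*(n - 1)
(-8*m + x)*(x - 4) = -8*m*x + 32*m + x^2 - 4*x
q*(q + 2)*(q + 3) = q^3 + 5*q^2 + 6*q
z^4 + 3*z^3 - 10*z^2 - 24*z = z*(z - 3)*(z + 2)*(z + 4)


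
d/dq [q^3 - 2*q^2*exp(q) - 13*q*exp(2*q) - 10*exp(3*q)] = -2*q^2*exp(q) + 3*q^2 - 26*q*exp(2*q) - 4*q*exp(q) - 30*exp(3*q) - 13*exp(2*q)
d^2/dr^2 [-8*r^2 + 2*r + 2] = -16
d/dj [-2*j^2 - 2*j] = -4*j - 2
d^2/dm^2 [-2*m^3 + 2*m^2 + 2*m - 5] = 4 - 12*m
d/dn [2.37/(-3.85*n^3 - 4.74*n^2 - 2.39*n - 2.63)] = (27.3735*n^2 + 22.4676*n + 5.6643)/(3.85*n^3 + 4.74*n^2 + 2.39*n + 2.63)^2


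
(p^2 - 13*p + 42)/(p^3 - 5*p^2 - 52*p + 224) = (p^2 - 13*p + 42)/(p^3 - 5*p^2 - 52*p + 224)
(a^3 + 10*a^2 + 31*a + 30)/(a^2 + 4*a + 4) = (a^2 + 8*a + 15)/(a + 2)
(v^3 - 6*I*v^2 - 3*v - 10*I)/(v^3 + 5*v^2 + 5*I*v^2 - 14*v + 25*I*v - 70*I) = (v^3 - 6*I*v^2 - 3*v - 10*I)/(v^3 + 5*v^2*(1 + I) + v*(-14 + 25*I) - 70*I)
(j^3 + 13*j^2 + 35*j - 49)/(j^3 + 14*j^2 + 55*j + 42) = (j^2 + 6*j - 7)/(j^2 + 7*j + 6)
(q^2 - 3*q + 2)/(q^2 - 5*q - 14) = (-q^2 + 3*q - 2)/(-q^2 + 5*q + 14)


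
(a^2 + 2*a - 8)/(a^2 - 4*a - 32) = (a - 2)/(a - 8)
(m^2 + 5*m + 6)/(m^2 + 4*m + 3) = (m + 2)/(m + 1)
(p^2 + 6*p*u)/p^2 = (p + 6*u)/p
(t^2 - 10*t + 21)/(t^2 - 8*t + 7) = (t - 3)/(t - 1)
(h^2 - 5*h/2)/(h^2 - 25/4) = 2*h/(2*h + 5)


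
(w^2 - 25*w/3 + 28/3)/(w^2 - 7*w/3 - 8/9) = 3*(-3*w^2 + 25*w - 28)/(-9*w^2 + 21*w + 8)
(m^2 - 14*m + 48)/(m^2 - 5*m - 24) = (m - 6)/(m + 3)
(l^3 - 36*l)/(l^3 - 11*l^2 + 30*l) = (l + 6)/(l - 5)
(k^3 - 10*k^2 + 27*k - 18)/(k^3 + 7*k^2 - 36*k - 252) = (k^2 - 4*k + 3)/(k^2 + 13*k + 42)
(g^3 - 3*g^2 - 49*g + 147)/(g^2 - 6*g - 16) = (-g^3 + 3*g^2 + 49*g - 147)/(-g^2 + 6*g + 16)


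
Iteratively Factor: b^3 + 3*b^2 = (b + 3)*(b^2) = b*(b + 3)*(b)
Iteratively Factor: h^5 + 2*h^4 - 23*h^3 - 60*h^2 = (h)*(h^4 + 2*h^3 - 23*h^2 - 60*h) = h*(h - 5)*(h^3 + 7*h^2 + 12*h) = h*(h - 5)*(h + 3)*(h^2 + 4*h) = h^2*(h - 5)*(h + 3)*(h + 4)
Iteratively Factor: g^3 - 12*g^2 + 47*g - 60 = (g - 3)*(g^2 - 9*g + 20) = (g - 5)*(g - 3)*(g - 4)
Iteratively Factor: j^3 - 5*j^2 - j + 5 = (j - 5)*(j^2 - 1) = (j - 5)*(j - 1)*(j + 1)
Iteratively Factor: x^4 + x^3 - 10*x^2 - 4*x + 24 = (x - 2)*(x^3 + 3*x^2 - 4*x - 12) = (x - 2)^2*(x^2 + 5*x + 6) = (x - 2)^2*(x + 3)*(x + 2)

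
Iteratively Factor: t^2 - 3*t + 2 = (t - 2)*(t - 1)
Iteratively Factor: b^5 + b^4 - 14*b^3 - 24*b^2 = (b - 4)*(b^4 + 5*b^3 + 6*b^2) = (b - 4)*(b + 3)*(b^3 + 2*b^2) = b*(b - 4)*(b + 3)*(b^2 + 2*b) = b^2*(b - 4)*(b + 3)*(b + 2)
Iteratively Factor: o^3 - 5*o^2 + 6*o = (o)*(o^2 - 5*o + 6) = o*(o - 3)*(o - 2)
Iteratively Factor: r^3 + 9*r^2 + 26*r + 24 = (r + 4)*(r^2 + 5*r + 6) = (r + 2)*(r + 4)*(r + 3)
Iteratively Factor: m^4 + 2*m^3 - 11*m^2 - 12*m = (m)*(m^3 + 2*m^2 - 11*m - 12) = m*(m + 4)*(m^2 - 2*m - 3) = m*(m - 3)*(m + 4)*(m + 1)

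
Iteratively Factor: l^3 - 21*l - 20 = (l - 5)*(l^2 + 5*l + 4) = (l - 5)*(l + 1)*(l + 4)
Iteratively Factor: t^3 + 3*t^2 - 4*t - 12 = (t - 2)*(t^2 + 5*t + 6) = (t - 2)*(t + 2)*(t + 3)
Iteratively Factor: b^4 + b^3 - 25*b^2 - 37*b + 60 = (b + 3)*(b^3 - 2*b^2 - 19*b + 20) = (b + 3)*(b + 4)*(b^2 - 6*b + 5) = (b - 1)*(b + 3)*(b + 4)*(b - 5)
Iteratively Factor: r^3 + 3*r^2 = (r)*(r^2 + 3*r) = r*(r + 3)*(r)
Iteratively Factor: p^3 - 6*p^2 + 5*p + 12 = (p - 4)*(p^2 - 2*p - 3) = (p - 4)*(p - 3)*(p + 1)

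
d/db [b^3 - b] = 3*b^2 - 1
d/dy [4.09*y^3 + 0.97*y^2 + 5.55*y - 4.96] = 12.27*y^2 + 1.94*y + 5.55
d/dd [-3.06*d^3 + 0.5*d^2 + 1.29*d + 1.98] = -9.18*d^2 + 1.0*d + 1.29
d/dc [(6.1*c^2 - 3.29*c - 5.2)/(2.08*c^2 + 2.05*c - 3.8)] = (19.3482*c^2 - 24.728*c + 23.162)/(4.3264*c^4 + 8.528*c^3 - 11.6055*c^2 - 15.58*c + 14.44)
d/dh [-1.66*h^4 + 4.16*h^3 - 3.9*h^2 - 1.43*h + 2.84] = -6.64*h^3 + 12.48*h^2 - 7.8*h - 1.43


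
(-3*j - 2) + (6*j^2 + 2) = 6*j^2 - 3*j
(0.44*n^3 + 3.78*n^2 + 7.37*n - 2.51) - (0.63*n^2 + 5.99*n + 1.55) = 0.44*n^3 + 3.15*n^2 + 1.38*n - 4.06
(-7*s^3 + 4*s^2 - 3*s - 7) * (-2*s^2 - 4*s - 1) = 14*s^5 + 20*s^4 - 3*s^3 + 22*s^2 + 31*s + 7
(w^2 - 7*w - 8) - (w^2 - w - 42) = 34 - 6*w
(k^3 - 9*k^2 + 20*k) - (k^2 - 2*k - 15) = k^3 - 10*k^2 + 22*k + 15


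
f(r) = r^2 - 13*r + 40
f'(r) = 2*r - 13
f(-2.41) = 77.14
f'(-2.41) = -17.82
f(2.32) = 15.22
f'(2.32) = -8.36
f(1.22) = 25.63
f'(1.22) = -10.56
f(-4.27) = 113.74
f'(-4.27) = -21.54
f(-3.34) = 94.58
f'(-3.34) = -19.68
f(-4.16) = 111.39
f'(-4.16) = -21.32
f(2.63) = 12.73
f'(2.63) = -7.74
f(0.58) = 32.80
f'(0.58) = -11.84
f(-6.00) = 154.00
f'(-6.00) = -25.00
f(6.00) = -2.00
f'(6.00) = -1.00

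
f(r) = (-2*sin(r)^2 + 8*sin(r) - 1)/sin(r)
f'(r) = (-4*sin(r)*cos(r) + 8*cos(r))/sin(r) - (-2*sin(r)^2 + 8*sin(r) - 1)*cos(r)/sin(r)^2 = cos(r)*cos(2*r)/sin(r)^2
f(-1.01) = 10.87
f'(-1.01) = -0.32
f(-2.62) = 11.00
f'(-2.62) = -1.76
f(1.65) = 5.00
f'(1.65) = 0.08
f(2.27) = 5.16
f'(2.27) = 0.19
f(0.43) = 4.77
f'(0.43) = 3.41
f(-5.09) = 5.07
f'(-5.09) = -0.31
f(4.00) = 10.83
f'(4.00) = 0.17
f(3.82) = 10.85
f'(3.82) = -0.42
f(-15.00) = 10.84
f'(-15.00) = -0.28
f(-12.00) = 5.06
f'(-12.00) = 1.24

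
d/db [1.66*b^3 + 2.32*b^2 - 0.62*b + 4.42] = 4.98*b^2 + 4.64*b - 0.62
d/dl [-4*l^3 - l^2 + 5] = 2*l*(-6*l - 1)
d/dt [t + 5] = 1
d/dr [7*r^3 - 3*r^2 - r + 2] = 21*r^2 - 6*r - 1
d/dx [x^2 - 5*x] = 2*x - 5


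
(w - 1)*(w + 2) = w^2 + w - 2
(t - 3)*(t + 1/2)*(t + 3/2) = t^3 - t^2 - 21*t/4 - 9/4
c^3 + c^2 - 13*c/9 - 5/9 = (c - 1)*(c + 1/3)*(c + 5/3)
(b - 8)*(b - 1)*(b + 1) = b^3 - 8*b^2 - b + 8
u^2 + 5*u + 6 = (u + 2)*(u + 3)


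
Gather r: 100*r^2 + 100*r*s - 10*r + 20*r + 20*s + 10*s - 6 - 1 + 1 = 100*r^2 + r*(100*s + 10) + 30*s - 6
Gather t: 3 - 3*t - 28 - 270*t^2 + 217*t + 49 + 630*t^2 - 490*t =360*t^2 - 276*t + 24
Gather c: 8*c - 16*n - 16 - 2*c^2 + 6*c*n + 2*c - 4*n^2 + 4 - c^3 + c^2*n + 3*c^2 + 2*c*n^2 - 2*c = -c^3 + c^2*(n + 1) + c*(2*n^2 + 6*n + 8) - 4*n^2 - 16*n - 12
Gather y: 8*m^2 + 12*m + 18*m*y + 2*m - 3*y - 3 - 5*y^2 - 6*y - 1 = 8*m^2 + 14*m - 5*y^2 + y*(18*m - 9) - 4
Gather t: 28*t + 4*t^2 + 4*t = 4*t^2 + 32*t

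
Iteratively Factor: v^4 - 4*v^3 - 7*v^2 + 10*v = (v + 2)*(v^3 - 6*v^2 + 5*v) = (v - 5)*(v + 2)*(v^2 - v) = v*(v - 5)*(v + 2)*(v - 1)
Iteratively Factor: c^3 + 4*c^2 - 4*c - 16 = (c + 2)*(c^2 + 2*c - 8) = (c + 2)*(c + 4)*(c - 2)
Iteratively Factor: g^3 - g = (g)*(g^2 - 1) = g*(g + 1)*(g - 1)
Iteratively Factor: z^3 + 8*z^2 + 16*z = (z)*(z^2 + 8*z + 16) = z*(z + 4)*(z + 4)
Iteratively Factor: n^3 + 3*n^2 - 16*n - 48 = (n + 3)*(n^2 - 16) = (n - 4)*(n + 3)*(n + 4)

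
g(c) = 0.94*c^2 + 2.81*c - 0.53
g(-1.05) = -2.44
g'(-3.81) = -4.35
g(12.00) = 168.55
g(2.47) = 12.15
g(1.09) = 3.65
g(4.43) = 30.37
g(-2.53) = -1.62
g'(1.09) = 4.86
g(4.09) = 26.69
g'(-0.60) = 1.68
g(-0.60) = -1.88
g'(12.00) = 25.37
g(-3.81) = 2.41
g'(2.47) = 7.45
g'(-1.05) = 0.84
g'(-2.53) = -1.95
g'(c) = 1.88*c + 2.81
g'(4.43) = 11.14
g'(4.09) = 10.50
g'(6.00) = 14.09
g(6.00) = 50.17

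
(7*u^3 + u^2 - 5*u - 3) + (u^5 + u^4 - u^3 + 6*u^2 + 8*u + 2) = u^5 + u^4 + 6*u^3 + 7*u^2 + 3*u - 1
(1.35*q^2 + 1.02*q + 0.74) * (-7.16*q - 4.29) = -9.666*q^3 - 13.0947*q^2 - 9.6742*q - 3.1746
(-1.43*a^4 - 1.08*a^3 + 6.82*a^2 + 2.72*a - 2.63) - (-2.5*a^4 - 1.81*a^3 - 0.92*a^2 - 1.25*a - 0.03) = 1.07*a^4 + 0.73*a^3 + 7.74*a^2 + 3.97*a - 2.6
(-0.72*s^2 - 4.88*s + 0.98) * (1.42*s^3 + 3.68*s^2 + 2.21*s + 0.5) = -1.0224*s^5 - 9.5792*s^4 - 18.158*s^3 - 7.5384*s^2 - 0.2742*s + 0.49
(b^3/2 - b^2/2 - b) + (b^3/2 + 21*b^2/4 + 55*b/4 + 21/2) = b^3 + 19*b^2/4 + 51*b/4 + 21/2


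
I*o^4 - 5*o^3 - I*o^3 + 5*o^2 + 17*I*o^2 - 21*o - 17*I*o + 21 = (o - 3*I)*(o + I)*(o + 7*I)*(I*o - I)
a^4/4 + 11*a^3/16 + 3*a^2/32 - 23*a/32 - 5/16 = (a/2 + 1/4)*(a/2 + 1)*(a - 1)*(a + 5/4)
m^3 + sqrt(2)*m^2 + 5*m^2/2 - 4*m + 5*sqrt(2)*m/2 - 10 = (m + 5/2)*(m - sqrt(2))*(m + 2*sqrt(2))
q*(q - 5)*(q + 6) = q^3 + q^2 - 30*q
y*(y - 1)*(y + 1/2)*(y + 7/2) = y^4 + 3*y^3 - 9*y^2/4 - 7*y/4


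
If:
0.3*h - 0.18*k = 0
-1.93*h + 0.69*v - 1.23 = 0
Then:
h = 0.357512953367876*v - 0.637305699481865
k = 0.595854922279793*v - 1.06217616580311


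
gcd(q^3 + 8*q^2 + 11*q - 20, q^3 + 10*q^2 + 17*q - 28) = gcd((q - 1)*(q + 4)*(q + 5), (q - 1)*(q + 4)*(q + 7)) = q^2 + 3*q - 4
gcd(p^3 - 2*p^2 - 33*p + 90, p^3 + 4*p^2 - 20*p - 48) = p + 6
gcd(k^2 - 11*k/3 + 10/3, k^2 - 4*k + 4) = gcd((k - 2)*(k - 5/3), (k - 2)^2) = k - 2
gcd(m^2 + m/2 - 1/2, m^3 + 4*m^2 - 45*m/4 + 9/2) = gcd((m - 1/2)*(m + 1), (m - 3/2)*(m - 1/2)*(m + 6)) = m - 1/2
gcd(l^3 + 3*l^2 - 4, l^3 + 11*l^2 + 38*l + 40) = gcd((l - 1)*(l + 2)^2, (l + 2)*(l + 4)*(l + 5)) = l + 2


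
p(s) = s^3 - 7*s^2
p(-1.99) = -35.60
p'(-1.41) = 25.70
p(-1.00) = -8.00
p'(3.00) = -15.00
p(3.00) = -36.00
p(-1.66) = -23.86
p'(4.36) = -4.01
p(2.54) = -28.77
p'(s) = 3*s^2 - 14*s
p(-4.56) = -240.37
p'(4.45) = -2.89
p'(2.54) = -16.21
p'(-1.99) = 39.74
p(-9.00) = -1296.00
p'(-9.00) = 369.00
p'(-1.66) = 31.51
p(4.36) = -50.19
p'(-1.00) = 17.00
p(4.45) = -50.50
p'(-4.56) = 126.22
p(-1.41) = -16.72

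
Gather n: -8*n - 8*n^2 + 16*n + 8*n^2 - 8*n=0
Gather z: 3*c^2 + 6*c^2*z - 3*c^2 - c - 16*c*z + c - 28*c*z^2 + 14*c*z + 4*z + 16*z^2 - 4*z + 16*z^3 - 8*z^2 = 16*z^3 + z^2*(8 - 28*c) + z*(6*c^2 - 2*c)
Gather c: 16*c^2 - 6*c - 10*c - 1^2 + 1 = 16*c^2 - 16*c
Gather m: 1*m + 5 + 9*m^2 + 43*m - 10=9*m^2 + 44*m - 5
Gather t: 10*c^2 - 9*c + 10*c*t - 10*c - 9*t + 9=10*c^2 - 19*c + t*(10*c - 9) + 9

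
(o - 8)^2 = o^2 - 16*o + 64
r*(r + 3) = r^2 + 3*r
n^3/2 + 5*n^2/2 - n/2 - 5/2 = (n/2 + 1/2)*(n - 1)*(n + 5)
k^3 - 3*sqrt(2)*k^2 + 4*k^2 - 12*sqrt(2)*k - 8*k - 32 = (k + 4)*(k - 4*sqrt(2))*(k + sqrt(2))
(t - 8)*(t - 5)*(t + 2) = t^3 - 11*t^2 + 14*t + 80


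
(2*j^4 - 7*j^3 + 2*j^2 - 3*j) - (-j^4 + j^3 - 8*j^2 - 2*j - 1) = 3*j^4 - 8*j^3 + 10*j^2 - j + 1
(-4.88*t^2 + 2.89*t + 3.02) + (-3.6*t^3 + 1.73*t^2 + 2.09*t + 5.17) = -3.6*t^3 - 3.15*t^2 + 4.98*t + 8.19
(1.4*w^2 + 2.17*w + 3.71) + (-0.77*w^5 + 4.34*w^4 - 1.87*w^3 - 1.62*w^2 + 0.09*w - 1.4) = -0.77*w^5 + 4.34*w^4 - 1.87*w^3 - 0.22*w^2 + 2.26*w + 2.31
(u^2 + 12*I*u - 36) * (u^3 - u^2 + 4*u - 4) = u^5 - u^4 + 12*I*u^4 - 32*u^3 - 12*I*u^3 + 32*u^2 + 48*I*u^2 - 144*u - 48*I*u + 144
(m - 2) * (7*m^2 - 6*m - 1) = 7*m^3 - 20*m^2 + 11*m + 2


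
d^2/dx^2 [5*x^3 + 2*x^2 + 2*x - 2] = 30*x + 4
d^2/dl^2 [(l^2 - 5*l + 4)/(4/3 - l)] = 48/(27*l^3 - 108*l^2 + 144*l - 64)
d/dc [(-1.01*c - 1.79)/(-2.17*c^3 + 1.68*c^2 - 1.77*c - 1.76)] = (-4.3834*c^3 - 9.9561*c^2 + 6.0144*c - 1.3907)/(4.7089*c^6 - 7.2912*c^5 + 10.5042*c^4 + 1.6912*c^3 - 2.7807*c^2 + 6.2304*c + 3.0976)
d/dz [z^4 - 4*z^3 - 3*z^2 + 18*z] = 4*z^3 - 12*z^2 - 6*z + 18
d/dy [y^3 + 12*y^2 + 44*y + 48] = 3*y^2 + 24*y + 44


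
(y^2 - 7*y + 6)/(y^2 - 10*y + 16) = (y^2 - 7*y + 6)/(y^2 - 10*y + 16)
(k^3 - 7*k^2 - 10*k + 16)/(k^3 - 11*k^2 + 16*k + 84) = (k^2 - 9*k + 8)/(k^2 - 13*k + 42)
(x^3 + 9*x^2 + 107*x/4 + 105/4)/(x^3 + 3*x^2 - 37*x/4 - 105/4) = (x + 3)/(x - 3)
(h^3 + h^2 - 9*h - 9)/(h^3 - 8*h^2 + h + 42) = (h^2 + 4*h + 3)/(h^2 - 5*h - 14)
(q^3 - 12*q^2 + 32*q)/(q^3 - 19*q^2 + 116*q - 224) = q/(q - 7)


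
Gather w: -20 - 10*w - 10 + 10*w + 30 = 0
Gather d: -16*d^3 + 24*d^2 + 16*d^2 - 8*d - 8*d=-16*d^3 + 40*d^2 - 16*d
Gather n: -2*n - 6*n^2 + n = -6*n^2 - n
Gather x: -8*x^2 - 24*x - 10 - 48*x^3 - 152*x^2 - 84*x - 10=-48*x^3 - 160*x^2 - 108*x - 20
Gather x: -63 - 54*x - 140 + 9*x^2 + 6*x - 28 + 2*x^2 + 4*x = 11*x^2 - 44*x - 231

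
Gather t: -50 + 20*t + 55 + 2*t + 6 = 22*t + 11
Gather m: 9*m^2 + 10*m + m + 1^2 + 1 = 9*m^2 + 11*m + 2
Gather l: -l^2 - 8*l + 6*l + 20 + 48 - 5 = -l^2 - 2*l + 63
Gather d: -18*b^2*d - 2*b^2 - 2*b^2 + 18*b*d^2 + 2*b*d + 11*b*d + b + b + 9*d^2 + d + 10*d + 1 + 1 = -4*b^2 + 2*b + d^2*(18*b + 9) + d*(-18*b^2 + 13*b + 11) + 2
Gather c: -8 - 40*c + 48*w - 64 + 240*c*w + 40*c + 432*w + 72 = 240*c*w + 480*w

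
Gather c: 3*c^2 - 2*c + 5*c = 3*c^2 + 3*c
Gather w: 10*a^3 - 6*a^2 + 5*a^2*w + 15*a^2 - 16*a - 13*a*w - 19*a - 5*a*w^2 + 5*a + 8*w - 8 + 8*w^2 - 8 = 10*a^3 + 9*a^2 - 30*a + w^2*(8 - 5*a) + w*(5*a^2 - 13*a + 8) - 16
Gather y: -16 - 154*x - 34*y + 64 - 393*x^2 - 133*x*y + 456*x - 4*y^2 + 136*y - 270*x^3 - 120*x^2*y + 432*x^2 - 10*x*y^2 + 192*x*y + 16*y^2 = -270*x^3 + 39*x^2 + 302*x + y^2*(12 - 10*x) + y*(-120*x^2 + 59*x + 102) + 48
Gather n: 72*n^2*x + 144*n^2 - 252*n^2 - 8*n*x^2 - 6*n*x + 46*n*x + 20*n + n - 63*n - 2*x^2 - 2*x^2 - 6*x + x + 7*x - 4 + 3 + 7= n^2*(72*x - 108) + n*(-8*x^2 + 40*x - 42) - 4*x^2 + 2*x + 6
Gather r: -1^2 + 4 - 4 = -1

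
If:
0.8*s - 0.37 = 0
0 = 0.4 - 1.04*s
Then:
No Solution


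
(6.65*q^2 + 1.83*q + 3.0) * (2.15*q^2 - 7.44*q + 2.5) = 14.2975*q^4 - 45.5415*q^3 + 9.4598*q^2 - 17.745*q + 7.5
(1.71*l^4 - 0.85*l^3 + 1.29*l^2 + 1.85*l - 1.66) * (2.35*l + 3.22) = 4.0185*l^5 + 3.5087*l^4 + 0.2945*l^3 + 8.5013*l^2 + 2.056*l - 5.3452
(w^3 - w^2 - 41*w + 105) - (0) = w^3 - w^2 - 41*w + 105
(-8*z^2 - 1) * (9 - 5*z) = 40*z^3 - 72*z^2 + 5*z - 9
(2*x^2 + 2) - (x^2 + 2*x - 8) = x^2 - 2*x + 10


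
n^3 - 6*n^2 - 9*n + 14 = (n - 7)*(n - 1)*(n + 2)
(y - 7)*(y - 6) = y^2 - 13*y + 42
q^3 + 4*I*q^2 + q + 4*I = (q - I)*(q + I)*(q + 4*I)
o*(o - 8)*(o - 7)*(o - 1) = o^4 - 16*o^3 + 71*o^2 - 56*o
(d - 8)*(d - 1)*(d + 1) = d^3 - 8*d^2 - d + 8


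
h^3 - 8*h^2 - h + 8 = (h - 8)*(h - 1)*(h + 1)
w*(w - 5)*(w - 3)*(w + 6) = w^4 - 2*w^3 - 33*w^2 + 90*w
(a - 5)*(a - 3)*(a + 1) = a^3 - 7*a^2 + 7*a + 15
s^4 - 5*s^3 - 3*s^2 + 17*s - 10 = (s - 5)*(s - 1)^2*(s + 2)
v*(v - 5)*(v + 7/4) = v^3 - 13*v^2/4 - 35*v/4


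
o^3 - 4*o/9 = o*(o - 2/3)*(o + 2/3)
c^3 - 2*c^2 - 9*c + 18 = (c - 3)*(c - 2)*(c + 3)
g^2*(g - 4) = g^3 - 4*g^2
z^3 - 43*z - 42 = (z - 7)*(z + 1)*(z + 6)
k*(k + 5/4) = k^2 + 5*k/4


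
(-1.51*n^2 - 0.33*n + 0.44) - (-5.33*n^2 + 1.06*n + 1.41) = 3.82*n^2 - 1.39*n - 0.97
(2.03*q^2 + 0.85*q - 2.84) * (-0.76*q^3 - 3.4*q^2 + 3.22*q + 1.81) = -1.5428*q^5 - 7.548*q^4 + 5.805*q^3 + 16.0673*q^2 - 7.6063*q - 5.1404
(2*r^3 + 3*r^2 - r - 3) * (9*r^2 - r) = 18*r^5 + 25*r^4 - 12*r^3 - 26*r^2 + 3*r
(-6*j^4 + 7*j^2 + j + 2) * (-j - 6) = 6*j^5 + 36*j^4 - 7*j^3 - 43*j^2 - 8*j - 12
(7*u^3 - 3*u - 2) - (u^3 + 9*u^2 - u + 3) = 6*u^3 - 9*u^2 - 2*u - 5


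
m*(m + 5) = m^2 + 5*m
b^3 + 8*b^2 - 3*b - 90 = (b - 3)*(b + 5)*(b + 6)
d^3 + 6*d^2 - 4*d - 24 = (d - 2)*(d + 2)*(d + 6)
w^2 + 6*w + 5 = (w + 1)*(w + 5)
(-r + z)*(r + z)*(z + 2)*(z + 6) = -r^2*z^2 - 8*r^2*z - 12*r^2 + z^4 + 8*z^3 + 12*z^2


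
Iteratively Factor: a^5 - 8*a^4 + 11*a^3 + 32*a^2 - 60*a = (a - 5)*(a^4 - 3*a^3 - 4*a^2 + 12*a) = (a - 5)*(a - 2)*(a^3 - a^2 - 6*a) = (a - 5)*(a - 2)*(a + 2)*(a^2 - 3*a) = a*(a - 5)*(a - 2)*(a + 2)*(a - 3)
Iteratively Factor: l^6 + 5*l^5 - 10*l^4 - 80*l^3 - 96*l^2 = (l)*(l^5 + 5*l^4 - 10*l^3 - 80*l^2 - 96*l) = l*(l + 3)*(l^4 + 2*l^3 - 16*l^2 - 32*l) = l*(l - 4)*(l + 3)*(l^3 + 6*l^2 + 8*l) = l*(l - 4)*(l + 3)*(l + 4)*(l^2 + 2*l) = l^2*(l - 4)*(l + 3)*(l + 4)*(l + 2)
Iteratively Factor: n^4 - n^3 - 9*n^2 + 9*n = (n - 3)*(n^3 + 2*n^2 - 3*n) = n*(n - 3)*(n^2 + 2*n - 3) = n*(n - 3)*(n + 3)*(n - 1)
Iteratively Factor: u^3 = (u)*(u^2) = u^2*(u)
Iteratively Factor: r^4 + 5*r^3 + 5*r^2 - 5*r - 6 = (r + 1)*(r^3 + 4*r^2 + r - 6) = (r + 1)*(r + 3)*(r^2 + r - 2) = (r + 1)*(r + 2)*(r + 3)*(r - 1)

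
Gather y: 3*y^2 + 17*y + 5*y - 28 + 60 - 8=3*y^2 + 22*y + 24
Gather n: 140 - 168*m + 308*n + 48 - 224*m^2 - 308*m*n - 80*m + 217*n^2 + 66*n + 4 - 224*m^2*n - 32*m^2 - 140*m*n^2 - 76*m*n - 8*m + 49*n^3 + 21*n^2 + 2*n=-256*m^2 - 256*m + 49*n^3 + n^2*(238 - 140*m) + n*(-224*m^2 - 384*m + 376) + 192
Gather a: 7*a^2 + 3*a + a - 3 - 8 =7*a^2 + 4*a - 11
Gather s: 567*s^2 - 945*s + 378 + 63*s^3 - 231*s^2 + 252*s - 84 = 63*s^3 + 336*s^2 - 693*s + 294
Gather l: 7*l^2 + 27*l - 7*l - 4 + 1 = 7*l^2 + 20*l - 3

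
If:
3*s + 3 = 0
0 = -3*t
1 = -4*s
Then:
No Solution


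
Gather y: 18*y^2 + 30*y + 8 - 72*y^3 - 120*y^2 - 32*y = -72*y^3 - 102*y^2 - 2*y + 8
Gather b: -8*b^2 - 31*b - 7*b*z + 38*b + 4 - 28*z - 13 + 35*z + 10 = -8*b^2 + b*(7 - 7*z) + 7*z + 1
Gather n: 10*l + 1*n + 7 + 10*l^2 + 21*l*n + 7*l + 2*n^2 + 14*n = 10*l^2 + 17*l + 2*n^2 + n*(21*l + 15) + 7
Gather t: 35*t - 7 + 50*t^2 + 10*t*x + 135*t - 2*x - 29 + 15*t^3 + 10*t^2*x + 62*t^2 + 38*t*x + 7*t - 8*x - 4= 15*t^3 + t^2*(10*x + 112) + t*(48*x + 177) - 10*x - 40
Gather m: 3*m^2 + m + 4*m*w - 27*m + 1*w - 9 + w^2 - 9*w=3*m^2 + m*(4*w - 26) + w^2 - 8*w - 9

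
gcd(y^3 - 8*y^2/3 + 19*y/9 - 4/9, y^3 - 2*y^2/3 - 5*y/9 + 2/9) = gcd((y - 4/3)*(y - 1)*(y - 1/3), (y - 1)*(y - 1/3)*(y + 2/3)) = y^2 - 4*y/3 + 1/3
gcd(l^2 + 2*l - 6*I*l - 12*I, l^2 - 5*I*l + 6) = l - 6*I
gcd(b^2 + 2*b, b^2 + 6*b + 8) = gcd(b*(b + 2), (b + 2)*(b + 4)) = b + 2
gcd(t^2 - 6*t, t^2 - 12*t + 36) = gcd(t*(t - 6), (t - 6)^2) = t - 6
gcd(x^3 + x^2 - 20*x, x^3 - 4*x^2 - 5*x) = x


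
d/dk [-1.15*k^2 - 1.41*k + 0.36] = -2.3*k - 1.41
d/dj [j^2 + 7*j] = 2*j + 7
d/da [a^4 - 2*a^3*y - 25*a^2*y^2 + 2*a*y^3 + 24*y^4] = 4*a^3 - 6*a^2*y - 50*a*y^2 + 2*y^3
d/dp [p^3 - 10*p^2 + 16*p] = 3*p^2 - 20*p + 16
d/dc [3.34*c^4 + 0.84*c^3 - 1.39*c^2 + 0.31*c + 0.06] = 13.36*c^3 + 2.52*c^2 - 2.78*c + 0.31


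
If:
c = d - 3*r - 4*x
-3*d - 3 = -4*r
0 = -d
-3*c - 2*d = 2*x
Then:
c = 9/20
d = 0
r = 3/4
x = -27/40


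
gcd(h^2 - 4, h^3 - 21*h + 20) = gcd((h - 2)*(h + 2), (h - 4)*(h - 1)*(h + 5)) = 1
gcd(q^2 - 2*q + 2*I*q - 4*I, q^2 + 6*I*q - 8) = q + 2*I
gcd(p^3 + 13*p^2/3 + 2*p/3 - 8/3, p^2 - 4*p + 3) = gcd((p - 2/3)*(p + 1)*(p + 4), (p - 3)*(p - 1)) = 1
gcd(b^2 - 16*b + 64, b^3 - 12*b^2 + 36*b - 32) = b - 8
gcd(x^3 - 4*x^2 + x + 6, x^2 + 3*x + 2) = x + 1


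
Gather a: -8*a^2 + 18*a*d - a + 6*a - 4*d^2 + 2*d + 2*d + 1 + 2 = -8*a^2 + a*(18*d + 5) - 4*d^2 + 4*d + 3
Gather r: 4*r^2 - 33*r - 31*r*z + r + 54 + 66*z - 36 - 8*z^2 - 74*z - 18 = 4*r^2 + r*(-31*z - 32) - 8*z^2 - 8*z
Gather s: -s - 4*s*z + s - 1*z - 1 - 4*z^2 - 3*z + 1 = -4*s*z - 4*z^2 - 4*z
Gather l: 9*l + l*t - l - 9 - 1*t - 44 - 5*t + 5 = l*(t + 8) - 6*t - 48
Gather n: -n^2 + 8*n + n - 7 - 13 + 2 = -n^2 + 9*n - 18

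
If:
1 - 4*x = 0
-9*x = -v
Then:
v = 9/4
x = 1/4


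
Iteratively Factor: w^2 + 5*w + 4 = (w + 4)*(w + 1)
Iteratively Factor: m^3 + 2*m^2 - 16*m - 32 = (m - 4)*(m^2 + 6*m + 8) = (m - 4)*(m + 4)*(m + 2)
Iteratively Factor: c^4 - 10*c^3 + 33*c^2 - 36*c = (c - 4)*(c^3 - 6*c^2 + 9*c) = c*(c - 4)*(c^2 - 6*c + 9) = c*(c - 4)*(c - 3)*(c - 3)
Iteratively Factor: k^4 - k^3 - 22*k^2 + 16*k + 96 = (k + 2)*(k^3 - 3*k^2 - 16*k + 48) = (k - 4)*(k + 2)*(k^2 + k - 12) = (k - 4)*(k + 2)*(k + 4)*(k - 3)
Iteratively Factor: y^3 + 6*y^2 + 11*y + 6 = (y + 1)*(y^2 + 5*y + 6) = (y + 1)*(y + 3)*(y + 2)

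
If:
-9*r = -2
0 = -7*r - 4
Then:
No Solution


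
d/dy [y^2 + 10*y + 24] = 2*y + 10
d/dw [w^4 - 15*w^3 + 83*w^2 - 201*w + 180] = 4*w^3 - 45*w^2 + 166*w - 201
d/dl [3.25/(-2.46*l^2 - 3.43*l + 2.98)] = (15.99*l + 11.1475)/(2.46*l^2 + 3.43*l - 2.98)^2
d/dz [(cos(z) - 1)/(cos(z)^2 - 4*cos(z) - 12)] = (cos(z)^2 - 2*cos(z) + 16)*sin(z)/(sin(z)^2 + 4*cos(z) + 11)^2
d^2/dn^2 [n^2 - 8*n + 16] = 2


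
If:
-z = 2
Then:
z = -2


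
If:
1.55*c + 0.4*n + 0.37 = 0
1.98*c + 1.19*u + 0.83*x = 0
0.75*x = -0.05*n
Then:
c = 3.87096774193548*x - 0.238709677419355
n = -15.0*x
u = 0.397180807806994 - 7.13824884792627*x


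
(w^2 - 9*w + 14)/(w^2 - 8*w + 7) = (w - 2)/(w - 1)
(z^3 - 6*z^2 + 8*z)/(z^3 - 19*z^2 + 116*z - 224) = z*(z - 2)/(z^2 - 15*z + 56)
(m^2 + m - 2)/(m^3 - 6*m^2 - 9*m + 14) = 1/(m - 7)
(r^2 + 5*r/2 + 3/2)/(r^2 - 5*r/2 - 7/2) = (2*r + 3)/(2*r - 7)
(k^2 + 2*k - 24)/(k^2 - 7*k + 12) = (k + 6)/(k - 3)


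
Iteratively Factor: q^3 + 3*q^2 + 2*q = (q + 2)*(q^2 + q) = (q + 1)*(q + 2)*(q)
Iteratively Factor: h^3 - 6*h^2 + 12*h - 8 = (h - 2)*(h^2 - 4*h + 4) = (h - 2)^2*(h - 2)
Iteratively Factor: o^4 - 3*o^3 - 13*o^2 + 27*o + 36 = (o - 4)*(o^3 + o^2 - 9*o - 9) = (o - 4)*(o - 3)*(o^2 + 4*o + 3) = (o - 4)*(o - 3)*(o + 1)*(o + 3)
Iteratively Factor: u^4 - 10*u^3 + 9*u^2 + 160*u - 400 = (u - 5)*(u^3 - 5*u^2 - 16*u + 80) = (u - 5)^2*(u^2 - 16) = (u - 5)^2*(u + 4)*(u - 4)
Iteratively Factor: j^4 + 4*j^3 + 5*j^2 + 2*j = (j + 1)*(j^3 + 3*j^2 + 2*j) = (j + 1)*(j + 2)*(j^2 + j) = j*(j + 1)*(j + 2)*(j + 1)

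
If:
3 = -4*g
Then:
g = -3/4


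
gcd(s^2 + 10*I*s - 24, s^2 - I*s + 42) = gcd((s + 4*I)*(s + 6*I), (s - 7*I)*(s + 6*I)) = s + 6*I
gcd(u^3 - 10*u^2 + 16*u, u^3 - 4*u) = u^2 - 2*u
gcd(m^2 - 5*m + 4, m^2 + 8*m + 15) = 1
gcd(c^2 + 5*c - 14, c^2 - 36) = 1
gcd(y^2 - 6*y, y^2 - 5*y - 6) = y - 6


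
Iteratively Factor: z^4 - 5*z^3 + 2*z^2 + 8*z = (z - 4)*(z^3 - z^2 - 2*z) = z*(z - 4)*(z^2 - z - 2) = z*(z - 4)*(z - 2)*(z + 1)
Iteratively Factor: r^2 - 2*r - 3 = (r - 3)*(r + 1)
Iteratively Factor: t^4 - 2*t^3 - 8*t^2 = (t + 2)*(t^3 - 4*t^2) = t*(t + 2)*(t^2 - 4*t) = t*(t - 4)*(t + 2)*(t)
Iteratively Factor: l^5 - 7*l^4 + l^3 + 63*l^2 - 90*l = (l - 2)*(l^4 - 5*l^3 - 9*l^2 + 45*l) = (l - 2)*(l + 3)*(l^3 - 8*l^2 + 15*l) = l*(l - 2)*(l + 3)*(l^2 - 8*l + 15) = l*(l - 3)*(l - 2)*(l + 3)*(l - 5)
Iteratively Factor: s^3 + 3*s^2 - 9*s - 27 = (s + 3)*(s^2 - 9) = (s - 3)*(s + 3)*(s + 3)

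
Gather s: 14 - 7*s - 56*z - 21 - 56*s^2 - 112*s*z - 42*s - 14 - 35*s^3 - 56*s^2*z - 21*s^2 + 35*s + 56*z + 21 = -35*s^3 + s^2*(-56*z - 77) + s*(-112*z - 14)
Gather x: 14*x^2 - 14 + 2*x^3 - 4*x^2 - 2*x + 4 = 2*x^3 + 10*x^2 - 2*x - 10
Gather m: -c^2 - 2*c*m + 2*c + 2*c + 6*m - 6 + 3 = -c^2 + 4*c + m*(6 - 2*c) - 3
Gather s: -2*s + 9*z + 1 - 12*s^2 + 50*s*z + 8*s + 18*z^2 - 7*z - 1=-12*s^2 + s*(50*z + 6) + 18*z^2 + 2*z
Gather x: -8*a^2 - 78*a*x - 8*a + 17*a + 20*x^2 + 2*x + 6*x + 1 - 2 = -8*a^2 + 9*a + 20*x^2 + x*(8 - 78*a) - 1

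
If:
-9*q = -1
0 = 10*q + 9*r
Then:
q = 1/9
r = -10/81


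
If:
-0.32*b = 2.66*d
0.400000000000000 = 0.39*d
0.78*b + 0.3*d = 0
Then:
No Solution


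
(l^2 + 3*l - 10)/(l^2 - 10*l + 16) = (l + 5)/(l - 8)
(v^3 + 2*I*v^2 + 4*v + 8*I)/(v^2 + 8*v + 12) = (v^3 + 2*I*v^2 + 4*v + 8*I)/(v^2 + 8*v + 12)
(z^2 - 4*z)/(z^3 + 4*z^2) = (z - 4)/(z*(z + 4))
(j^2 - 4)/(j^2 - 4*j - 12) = (j - 2)/(j - 6)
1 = 1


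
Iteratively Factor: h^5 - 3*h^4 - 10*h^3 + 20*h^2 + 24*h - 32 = (h + 2)*(h^4 - 5*h^3 + 20*h - 16) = (h - 2)*(h + 2)*(h^3 - 3*h^2 - 6*h + 8) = (h - 2)*(h + 2)^2*(h^2 - 5*h + 4) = (h - 2)*(h - 1)*(h + 2)^2*(h - 4)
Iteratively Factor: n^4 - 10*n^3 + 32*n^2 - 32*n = (n - 4)*(n^3 - 6*n^2 + 8*n) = n*(n - 4)*(n^2 - 6*n + 8) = n*(n - 4)^2*(n - 2)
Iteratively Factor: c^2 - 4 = (c + 2)*(c - 2)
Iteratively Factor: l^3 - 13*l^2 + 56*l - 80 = (l - 5)*(l^2 - 8*l + 16) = (l - 5)*(l - 4)*(l - 4)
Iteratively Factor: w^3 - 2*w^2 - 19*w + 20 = (w - 5)*(w^2 + 3*w - 4) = (w - 5)*(w + 4)*(w - 1)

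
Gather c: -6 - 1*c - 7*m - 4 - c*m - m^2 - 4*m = c*(-m - 1) - m^2 - 11*m - 10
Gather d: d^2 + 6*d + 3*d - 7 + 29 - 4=d^2 + 9*d + 18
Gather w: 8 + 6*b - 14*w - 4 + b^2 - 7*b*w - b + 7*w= b^2 + 5*b + w*(-7*b - 7) + 4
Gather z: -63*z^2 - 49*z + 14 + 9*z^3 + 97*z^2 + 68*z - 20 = 9*z^3 + 34*z^2 + 19*z - 6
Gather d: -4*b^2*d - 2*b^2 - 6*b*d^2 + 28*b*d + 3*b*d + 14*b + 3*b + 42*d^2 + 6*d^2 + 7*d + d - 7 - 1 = -2*b^2 + 17*b + d^2*(48 - 6*b) + d*(-4*b^2 + 31*b + 8) - 8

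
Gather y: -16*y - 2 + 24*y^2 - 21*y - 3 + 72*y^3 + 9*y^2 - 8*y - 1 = 72*y^3 + 33*y^2 - 45*y - 6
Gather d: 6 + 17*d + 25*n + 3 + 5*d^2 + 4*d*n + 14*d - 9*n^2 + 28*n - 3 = 5*d^2 + d*(4*n + 31) - 9*n^2 + 53*n + 6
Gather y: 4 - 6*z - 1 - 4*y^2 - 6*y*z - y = -4*y^2 + y*(-6*z - 1) - 6*z + 3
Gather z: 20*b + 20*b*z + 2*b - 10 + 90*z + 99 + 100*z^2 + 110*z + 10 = 22*b + 100*z^2 + z*(20*b + 200) + 99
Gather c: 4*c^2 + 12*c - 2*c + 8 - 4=4*c^2 + 10*c + 4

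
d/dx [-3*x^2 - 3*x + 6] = -6*x - 3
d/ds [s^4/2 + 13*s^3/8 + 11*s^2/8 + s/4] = 2*s^3 + 39*s^2/8 + 11*s/4 + 1/4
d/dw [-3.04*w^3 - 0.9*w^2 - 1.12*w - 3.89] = -9.12*w^2 - 1.8*w - 1.12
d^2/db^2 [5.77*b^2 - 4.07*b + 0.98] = 11.5400000000000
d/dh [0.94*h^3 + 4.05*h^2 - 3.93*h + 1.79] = 2.82*h^2 + 8.1*h - 3.93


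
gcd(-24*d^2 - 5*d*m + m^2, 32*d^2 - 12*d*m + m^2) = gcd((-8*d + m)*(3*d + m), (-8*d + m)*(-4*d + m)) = 8*d - m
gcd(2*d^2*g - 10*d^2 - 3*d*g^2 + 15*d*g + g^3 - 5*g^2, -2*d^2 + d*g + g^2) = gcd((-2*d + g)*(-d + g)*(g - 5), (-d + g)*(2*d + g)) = d - g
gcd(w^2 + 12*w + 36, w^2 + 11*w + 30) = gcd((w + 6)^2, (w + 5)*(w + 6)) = w + 6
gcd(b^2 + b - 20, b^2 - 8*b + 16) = b - 4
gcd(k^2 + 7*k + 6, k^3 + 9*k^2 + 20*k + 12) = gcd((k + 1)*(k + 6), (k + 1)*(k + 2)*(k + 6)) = k^2 + 7*k + 6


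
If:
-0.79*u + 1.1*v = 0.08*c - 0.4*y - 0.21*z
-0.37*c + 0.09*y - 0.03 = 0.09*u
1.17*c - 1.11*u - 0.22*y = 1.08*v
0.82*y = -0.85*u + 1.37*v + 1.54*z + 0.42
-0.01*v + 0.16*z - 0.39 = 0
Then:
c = 0.40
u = 0.74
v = -0.89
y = 2.74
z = 2.38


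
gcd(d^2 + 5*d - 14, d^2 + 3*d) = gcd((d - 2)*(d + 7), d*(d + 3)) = 1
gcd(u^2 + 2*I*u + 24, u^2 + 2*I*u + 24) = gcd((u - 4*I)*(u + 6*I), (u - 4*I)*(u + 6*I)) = u^2 + 2*I*u + 24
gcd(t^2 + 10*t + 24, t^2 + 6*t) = t + 6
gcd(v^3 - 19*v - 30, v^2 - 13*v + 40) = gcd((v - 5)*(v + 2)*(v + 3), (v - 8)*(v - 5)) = v - 5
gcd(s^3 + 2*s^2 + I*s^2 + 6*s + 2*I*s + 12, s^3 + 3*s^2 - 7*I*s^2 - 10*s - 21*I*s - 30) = s - 2*I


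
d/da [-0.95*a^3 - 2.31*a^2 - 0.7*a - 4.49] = -2.85*a^2 - 4.62*a - 0.7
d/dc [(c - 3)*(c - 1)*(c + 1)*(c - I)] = 4*c^3 + c^2*(-9 - 3*I) + c*(-2 + 6*I) + 3 + I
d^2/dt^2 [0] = 0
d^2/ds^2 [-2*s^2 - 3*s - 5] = -4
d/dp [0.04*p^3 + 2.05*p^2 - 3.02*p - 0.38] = 0.12*p^2 + 4.1*p - 3.02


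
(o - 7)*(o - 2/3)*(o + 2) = o^3 - 17*o^2/3 - 32*o/3 + 28/3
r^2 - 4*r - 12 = (r - 6)*(r + 2)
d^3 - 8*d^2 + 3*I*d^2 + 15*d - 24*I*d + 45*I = (d - 5)*(d - 3)*(d + 3*I)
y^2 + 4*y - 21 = (y - 3)*(y + 7)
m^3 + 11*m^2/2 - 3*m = m*(m - 1/2)*(m + 6)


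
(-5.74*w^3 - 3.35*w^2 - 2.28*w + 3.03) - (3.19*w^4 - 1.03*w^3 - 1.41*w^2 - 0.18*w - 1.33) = -3.19*w^4 - 4.71*w^3 - 1.94*w^2 - 2.1*w + 4.36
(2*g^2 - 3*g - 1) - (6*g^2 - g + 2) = -4*g^2 - 2*g - 3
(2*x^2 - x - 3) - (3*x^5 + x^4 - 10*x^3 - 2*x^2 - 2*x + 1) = -3*x^5 - x^4 + 10*x^3 + 4*x^2 + x - 4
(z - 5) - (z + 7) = -12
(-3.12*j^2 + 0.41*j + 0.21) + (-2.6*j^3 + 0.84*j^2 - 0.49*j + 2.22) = -2.6*j^3 - 2.28*j^2 - 0.08*j + 2.43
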